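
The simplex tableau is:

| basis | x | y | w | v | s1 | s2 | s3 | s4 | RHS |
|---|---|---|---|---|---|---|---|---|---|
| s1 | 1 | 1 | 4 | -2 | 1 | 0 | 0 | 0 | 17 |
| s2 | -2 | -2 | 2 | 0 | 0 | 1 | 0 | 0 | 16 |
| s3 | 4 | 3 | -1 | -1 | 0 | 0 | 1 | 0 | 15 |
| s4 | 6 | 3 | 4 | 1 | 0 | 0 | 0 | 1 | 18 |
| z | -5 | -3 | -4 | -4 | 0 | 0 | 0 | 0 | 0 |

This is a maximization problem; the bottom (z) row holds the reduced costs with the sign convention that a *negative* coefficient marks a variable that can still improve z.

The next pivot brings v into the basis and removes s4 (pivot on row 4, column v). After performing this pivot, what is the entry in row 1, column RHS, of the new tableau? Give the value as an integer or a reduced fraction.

Pivot element is row 4, column v: 1.
Normalize row 4: new (row 4, RHS) = 18/1 = 18.
row 1 ← row 1 − (-2)·(new row 4): 17 − (-2)·18 = 53.

53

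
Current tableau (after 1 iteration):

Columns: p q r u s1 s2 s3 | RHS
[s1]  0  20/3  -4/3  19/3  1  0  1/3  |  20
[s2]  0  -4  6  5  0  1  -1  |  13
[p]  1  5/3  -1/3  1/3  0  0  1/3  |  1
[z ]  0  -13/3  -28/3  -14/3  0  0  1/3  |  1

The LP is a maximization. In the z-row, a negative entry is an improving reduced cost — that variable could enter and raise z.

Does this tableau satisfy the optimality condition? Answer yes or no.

Column q has objective-row coefficient -13/3, which is negative; an improving pivot exists, so not yet optimal.

no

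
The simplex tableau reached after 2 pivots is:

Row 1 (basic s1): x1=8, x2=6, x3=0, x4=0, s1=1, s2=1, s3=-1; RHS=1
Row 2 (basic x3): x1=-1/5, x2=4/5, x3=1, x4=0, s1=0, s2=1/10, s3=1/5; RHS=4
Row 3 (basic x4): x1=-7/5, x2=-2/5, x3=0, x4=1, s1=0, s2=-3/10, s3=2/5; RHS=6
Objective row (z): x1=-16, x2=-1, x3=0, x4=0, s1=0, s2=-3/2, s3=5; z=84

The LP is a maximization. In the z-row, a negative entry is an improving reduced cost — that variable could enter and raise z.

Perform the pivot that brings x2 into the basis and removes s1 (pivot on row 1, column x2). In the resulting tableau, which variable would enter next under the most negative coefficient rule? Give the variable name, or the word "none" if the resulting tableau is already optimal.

x1

Pivot element 6. New z-row = old z-row − (-1)·(row 1/6).
Updated z-row coefficients: x1: -44/3, x2: 0, x3: 0, x4: 0, s1: 1/6, s2: -4/3, s3: 29/6.
The most negative is -44/3 in column x1, so x1 would enter next.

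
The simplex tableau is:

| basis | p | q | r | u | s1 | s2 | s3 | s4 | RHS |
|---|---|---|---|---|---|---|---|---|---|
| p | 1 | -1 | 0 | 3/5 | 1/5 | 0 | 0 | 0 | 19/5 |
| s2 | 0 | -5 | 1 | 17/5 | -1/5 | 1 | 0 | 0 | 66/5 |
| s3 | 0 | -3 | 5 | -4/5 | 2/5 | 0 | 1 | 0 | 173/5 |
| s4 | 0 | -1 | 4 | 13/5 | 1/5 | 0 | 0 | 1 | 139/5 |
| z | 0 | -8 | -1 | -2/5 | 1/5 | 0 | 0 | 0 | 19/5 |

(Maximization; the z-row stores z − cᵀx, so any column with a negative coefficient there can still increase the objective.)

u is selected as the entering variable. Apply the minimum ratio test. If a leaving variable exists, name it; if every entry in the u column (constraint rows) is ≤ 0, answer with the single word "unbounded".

s2

Ratios: row 1 (p): (19/5)/(3/5) = 19/3; row 2 (s2): (66/5)/(17/5) = 66/17; row 3 (s3): entry -4/5 ≤ 0, skip; row 4 (s4): (139/5)/(13/5) = 139/13.
Minimum ratio is in the s2 row, so s2 leaves.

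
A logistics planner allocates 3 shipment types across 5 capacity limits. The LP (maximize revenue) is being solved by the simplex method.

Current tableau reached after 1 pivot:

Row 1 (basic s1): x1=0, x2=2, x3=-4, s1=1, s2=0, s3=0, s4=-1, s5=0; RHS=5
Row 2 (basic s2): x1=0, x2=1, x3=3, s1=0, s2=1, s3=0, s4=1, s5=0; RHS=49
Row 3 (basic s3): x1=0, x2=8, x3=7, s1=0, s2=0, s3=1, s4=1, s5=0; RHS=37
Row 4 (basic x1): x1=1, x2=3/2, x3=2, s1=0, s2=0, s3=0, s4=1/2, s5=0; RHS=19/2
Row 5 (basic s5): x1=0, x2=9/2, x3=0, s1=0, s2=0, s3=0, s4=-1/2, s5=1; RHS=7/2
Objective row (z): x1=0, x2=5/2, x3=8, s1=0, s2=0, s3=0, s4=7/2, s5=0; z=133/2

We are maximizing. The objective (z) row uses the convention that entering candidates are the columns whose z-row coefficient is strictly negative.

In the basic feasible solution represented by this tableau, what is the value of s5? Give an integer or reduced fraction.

7/2

s5 is basic (row 5); its value is the RHS of that row: 7/2.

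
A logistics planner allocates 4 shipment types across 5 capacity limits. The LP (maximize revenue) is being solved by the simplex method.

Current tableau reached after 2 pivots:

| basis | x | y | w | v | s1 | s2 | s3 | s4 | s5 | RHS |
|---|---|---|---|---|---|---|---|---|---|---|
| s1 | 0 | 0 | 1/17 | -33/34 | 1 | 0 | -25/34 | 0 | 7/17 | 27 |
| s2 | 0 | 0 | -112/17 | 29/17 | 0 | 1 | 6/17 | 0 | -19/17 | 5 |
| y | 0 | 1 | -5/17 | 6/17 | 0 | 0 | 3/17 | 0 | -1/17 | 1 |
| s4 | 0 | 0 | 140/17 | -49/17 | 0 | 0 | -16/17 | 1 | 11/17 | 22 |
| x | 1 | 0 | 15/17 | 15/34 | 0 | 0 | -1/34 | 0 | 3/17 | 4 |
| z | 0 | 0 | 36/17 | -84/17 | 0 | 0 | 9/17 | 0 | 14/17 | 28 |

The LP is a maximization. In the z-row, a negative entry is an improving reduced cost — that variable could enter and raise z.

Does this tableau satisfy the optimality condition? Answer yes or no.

Column v has objective-row coefficient -84/17, which is negative; an improving pivot exists, so not yet optimal.

no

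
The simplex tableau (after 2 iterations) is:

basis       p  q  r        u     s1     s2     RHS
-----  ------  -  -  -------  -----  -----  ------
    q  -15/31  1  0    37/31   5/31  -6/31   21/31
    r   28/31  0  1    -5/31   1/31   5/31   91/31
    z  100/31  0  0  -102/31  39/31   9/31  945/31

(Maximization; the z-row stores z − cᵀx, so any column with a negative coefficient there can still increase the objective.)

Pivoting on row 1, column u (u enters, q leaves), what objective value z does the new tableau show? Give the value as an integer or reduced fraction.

Minimum ratio for u: (21/31)/(37/31) = 21/37.
z changes by −(z-row coeff of u)·ratio = −(-102/31)·(21/37) = 2142/1147.
New z = 945/31 + (2142/1147) = 1197/37.

1197/37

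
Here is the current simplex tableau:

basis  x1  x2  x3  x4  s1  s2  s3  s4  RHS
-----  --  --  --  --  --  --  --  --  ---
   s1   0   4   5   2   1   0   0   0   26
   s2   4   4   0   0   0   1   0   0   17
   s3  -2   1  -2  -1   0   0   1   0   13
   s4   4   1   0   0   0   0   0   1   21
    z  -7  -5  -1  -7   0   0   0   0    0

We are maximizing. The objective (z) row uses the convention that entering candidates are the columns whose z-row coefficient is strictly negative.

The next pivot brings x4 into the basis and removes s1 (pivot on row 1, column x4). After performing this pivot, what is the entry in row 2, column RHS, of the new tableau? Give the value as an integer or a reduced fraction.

17

Pivot element is row 1, column x4: 2.
Normalize row 1: new (row 1, RHS) = 26/2 = 13.
row 2 ← row 2 − 0·(new row 1): 17 − 0·13 = 17.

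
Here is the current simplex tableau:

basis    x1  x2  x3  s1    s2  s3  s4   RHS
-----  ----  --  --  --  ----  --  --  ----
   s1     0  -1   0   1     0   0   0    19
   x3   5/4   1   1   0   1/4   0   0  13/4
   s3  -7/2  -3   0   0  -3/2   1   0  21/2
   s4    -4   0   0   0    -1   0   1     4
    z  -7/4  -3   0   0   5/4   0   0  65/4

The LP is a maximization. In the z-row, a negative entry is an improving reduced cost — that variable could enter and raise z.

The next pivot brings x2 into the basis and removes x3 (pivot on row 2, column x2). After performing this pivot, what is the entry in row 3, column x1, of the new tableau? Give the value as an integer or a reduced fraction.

1/4

Pivot element is row 2, column x2: 1.
Normalize row 2: new (row 2, x1) = (5/4)/1 = 5/4.
row 3 ← row 3 − (-3)·(new row 2): -7/2 − (-3)·(5/4) = 1/4.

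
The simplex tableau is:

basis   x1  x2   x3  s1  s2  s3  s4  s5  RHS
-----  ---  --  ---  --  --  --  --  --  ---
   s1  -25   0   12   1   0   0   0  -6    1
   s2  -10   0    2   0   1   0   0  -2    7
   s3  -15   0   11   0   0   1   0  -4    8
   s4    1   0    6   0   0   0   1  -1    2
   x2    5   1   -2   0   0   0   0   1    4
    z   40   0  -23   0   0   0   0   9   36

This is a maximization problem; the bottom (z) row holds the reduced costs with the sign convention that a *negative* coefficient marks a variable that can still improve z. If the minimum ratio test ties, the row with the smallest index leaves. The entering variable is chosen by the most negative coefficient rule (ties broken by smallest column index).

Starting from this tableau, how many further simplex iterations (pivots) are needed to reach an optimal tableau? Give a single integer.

3

pivot: x3 in, s1 out → z = 455/12
pivot: x1 in, s4 out → z = 2095/54
pivot: s5 in, x1 out → z = 955/24
No improving column remains; optimal.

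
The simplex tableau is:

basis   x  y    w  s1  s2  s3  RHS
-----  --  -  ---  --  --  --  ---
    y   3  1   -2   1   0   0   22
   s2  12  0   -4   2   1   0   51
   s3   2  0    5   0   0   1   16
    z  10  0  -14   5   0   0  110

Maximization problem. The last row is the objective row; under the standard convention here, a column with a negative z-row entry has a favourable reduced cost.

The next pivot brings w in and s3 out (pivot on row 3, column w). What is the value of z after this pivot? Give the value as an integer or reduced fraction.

Minimum ratio for w: 16/5 = 16/5.
z changes by −(z-row coeff of w)·ratio = −(-14)·(16/5) = 224/5.
New z = 110 + (224/5) = 774/5.

774/5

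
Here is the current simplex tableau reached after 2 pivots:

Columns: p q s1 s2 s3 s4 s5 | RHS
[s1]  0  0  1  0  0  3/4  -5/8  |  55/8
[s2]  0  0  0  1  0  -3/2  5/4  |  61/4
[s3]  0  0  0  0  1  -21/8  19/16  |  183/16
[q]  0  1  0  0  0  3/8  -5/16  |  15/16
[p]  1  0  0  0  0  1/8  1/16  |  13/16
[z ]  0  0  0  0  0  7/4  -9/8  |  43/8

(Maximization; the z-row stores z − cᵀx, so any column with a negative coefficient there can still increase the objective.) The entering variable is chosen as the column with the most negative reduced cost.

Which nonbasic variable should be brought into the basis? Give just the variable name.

Objective-row coefficients: p: 0, q: 0, s1: 0, s2: 0, s3: 0, s4: 7/4, s5: -9/8.
The most negative is -9/8 in column s5, so s5 enters.

s5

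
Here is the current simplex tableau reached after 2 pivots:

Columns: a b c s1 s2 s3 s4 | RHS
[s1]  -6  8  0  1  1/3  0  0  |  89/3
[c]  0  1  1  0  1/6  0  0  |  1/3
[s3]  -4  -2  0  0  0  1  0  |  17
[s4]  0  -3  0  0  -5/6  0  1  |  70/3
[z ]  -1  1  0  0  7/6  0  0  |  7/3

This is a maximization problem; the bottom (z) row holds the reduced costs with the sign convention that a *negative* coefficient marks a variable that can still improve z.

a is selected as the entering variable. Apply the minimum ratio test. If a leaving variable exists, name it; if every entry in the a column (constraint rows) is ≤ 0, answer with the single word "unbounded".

a-column entries: row 1: -6, row 2: 0, row 3: -4, row 4: 0. All ≤ 0, so a can increase without bound; the LP is unbounded in this direction.

unbounded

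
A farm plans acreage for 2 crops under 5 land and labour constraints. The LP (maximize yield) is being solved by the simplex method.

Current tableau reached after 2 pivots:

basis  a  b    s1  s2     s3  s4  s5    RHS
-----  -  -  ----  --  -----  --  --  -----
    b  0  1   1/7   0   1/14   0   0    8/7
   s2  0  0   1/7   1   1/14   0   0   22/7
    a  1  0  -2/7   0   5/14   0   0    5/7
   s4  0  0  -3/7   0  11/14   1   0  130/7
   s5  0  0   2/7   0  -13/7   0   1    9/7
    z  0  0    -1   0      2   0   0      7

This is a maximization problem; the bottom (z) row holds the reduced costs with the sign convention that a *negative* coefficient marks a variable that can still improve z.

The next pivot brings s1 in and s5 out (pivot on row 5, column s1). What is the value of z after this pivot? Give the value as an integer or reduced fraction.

23/2

Minimum ratio for s1: (9/7)/(2/7) = 9/2.
z changes by −(z-row coeff of s1)·ratio = −(-1)·(9/2) = 9/2.
New z = 7 + (9/2) = 23/2.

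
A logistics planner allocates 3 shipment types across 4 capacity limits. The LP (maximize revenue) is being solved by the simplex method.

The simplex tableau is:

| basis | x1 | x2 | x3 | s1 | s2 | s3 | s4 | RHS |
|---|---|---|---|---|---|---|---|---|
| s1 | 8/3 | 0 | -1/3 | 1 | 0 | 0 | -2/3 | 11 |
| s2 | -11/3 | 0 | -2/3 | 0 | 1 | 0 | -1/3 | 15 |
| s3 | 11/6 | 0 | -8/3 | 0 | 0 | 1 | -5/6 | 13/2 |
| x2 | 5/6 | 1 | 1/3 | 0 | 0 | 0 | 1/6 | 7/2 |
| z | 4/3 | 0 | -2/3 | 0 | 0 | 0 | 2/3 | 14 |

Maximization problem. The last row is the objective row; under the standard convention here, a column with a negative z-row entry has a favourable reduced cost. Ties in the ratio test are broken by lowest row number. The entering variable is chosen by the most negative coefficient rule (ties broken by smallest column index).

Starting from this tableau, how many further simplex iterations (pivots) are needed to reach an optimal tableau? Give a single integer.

1

pivot: x3 in, x2 out → z = 21
No improving column remains; optimal.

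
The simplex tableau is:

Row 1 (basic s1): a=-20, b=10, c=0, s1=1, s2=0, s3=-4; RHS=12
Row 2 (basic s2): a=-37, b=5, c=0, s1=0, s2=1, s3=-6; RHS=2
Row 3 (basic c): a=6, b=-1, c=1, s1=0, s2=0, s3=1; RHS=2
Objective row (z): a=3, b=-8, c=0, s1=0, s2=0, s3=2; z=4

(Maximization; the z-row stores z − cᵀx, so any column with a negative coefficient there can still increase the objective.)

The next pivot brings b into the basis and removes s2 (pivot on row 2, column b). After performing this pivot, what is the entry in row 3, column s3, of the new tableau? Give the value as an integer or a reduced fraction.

-1/5

Pivot element is row 2, column b: 5.
Normalize row 2: new (row 2, s3) = (-6)/5 = -6/5.
row 3 ← row 3 − (-1)·(new row 2): 1 − (-1)·(-6/5) = -1/5.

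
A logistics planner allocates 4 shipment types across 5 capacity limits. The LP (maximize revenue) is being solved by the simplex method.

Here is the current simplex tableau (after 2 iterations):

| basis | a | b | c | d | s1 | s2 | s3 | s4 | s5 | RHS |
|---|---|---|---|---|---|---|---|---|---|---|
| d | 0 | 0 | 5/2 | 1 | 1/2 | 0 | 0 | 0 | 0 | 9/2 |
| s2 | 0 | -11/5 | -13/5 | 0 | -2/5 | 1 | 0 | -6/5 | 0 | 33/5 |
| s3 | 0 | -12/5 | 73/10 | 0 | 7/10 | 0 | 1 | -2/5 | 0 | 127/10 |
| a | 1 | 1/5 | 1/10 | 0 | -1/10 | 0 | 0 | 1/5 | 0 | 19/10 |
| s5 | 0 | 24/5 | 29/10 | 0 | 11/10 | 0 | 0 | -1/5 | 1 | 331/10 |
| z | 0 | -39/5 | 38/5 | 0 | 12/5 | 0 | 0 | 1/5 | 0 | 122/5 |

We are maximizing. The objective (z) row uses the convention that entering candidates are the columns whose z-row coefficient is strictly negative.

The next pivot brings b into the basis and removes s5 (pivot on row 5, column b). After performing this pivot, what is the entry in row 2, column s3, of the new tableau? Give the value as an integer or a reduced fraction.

Pivot element is row 5, column b: 24/5.
Normalize row 5: new (row 5, s3) = 0/(24/5) = 0.
row 2 ← row 2 − (-11/5)·(new row 5): 0 − (-11/5)·0 = 0.

0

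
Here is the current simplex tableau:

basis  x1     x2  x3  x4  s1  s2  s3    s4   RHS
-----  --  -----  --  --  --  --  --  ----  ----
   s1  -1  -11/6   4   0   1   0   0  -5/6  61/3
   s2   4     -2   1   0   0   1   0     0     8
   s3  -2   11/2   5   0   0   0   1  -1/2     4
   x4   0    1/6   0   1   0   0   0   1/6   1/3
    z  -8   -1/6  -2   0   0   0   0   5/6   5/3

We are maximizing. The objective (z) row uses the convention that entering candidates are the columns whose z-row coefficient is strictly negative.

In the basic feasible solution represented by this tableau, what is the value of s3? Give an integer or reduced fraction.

4

s3 is basic (row 3); its value is the RHS of that row: 4.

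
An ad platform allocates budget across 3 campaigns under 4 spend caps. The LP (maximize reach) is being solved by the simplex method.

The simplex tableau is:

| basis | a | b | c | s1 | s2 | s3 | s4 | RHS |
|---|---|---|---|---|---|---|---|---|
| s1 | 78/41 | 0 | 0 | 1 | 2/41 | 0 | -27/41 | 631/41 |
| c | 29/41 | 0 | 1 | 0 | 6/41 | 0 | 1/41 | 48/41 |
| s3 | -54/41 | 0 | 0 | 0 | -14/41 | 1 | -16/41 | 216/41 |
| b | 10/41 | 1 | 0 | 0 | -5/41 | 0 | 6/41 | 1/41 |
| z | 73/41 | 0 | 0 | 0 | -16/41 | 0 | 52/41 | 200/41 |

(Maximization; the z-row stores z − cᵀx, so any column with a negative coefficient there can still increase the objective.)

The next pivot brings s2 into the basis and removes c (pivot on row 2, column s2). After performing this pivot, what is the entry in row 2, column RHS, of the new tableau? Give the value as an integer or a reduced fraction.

Pivot element is row 2, column s2: 6/41.
Normalize row 2: new (row 2, RHS) = (48/41)/(6/41) = 8.
Row 2 is the pivot row, so the entry is 8.

8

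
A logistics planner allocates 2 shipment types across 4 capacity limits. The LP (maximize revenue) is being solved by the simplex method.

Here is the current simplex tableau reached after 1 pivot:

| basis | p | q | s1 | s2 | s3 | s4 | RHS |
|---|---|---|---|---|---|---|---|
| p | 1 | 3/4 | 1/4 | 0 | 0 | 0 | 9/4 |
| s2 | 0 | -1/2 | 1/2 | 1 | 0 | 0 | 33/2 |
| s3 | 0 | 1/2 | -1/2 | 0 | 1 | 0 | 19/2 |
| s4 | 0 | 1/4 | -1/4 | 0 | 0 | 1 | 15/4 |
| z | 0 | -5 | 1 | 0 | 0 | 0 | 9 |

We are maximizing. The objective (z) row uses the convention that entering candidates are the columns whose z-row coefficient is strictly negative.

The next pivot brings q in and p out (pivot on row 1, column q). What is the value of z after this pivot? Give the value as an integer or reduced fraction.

24

Minimum ratio for q: (9/4)/(3/4) = 3.
z changes by −(z-row coeff of q)·ratio = −(-5)·3 = 15.
New z = 9 + 15 = 24.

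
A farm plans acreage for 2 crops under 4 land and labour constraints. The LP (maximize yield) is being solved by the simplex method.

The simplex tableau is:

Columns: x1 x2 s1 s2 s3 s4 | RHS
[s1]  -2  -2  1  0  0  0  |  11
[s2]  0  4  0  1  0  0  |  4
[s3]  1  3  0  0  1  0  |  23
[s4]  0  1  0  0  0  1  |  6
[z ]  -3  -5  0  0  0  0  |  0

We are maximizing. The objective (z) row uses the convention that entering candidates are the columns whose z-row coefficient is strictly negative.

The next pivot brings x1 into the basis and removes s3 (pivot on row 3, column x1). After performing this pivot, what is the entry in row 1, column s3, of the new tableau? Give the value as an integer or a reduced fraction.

Pivot element is row 3, column x1: 1.
Normalize row 3: new (row 3, s3) = 1/1 = 1.
row 1 ← row 1 − (-2)·(new row 3): 0 − (-2)·1 = 2.

2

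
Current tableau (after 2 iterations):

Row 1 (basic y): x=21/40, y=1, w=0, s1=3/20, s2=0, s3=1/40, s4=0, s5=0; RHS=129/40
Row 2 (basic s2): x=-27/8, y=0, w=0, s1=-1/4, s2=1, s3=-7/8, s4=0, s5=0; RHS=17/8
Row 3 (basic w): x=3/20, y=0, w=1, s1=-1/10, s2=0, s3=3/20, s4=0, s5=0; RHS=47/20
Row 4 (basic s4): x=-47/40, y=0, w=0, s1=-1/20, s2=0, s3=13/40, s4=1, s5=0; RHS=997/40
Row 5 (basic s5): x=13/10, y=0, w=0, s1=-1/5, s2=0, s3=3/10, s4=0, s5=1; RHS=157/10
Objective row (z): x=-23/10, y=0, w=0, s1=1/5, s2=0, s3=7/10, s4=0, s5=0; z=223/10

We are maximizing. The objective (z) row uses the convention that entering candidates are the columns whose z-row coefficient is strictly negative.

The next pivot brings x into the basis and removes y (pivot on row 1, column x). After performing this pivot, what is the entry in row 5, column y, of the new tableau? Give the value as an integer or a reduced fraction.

Pivot element is row 1, column x: 21/40.
Normalize row 1: new (row 1, y) = 1/(21/40) = 40/21.
row 5 ← row 5 − (13/10)·(new row 1): 0 − (13/10)·(40/21) = -52/21.

-52/21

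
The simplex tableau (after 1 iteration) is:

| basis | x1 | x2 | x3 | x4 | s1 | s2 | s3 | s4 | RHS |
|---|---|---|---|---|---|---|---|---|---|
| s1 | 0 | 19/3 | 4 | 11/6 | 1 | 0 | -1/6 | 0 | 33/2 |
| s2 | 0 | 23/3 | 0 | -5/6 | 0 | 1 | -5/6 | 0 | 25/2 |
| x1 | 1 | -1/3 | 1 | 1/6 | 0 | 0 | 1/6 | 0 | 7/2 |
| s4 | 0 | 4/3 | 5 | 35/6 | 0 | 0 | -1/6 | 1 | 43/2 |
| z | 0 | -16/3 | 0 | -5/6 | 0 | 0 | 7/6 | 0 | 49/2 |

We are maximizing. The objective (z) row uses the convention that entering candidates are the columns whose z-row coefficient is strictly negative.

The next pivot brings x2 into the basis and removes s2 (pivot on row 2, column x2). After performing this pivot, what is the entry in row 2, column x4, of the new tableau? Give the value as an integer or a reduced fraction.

Pivot element is row 2, column x2: 23/3.
Normalize row 2: new (row 2, x4) = (-5/6)/(23/3) = -5/46.
Row 2 is the pivot row, so the entry is -5/46.

-5/46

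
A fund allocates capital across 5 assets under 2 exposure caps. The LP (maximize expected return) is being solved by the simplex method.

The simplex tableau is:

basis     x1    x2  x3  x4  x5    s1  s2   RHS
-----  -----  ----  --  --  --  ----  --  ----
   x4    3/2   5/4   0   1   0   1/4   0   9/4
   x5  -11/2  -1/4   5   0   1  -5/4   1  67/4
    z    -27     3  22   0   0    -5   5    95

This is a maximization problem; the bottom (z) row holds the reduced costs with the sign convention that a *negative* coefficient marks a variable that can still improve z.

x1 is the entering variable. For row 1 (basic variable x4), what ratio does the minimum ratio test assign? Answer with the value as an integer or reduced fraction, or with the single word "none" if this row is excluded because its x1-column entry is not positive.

Ratio = RHS / (x1 entry) = (9/4) / (3/2) = 3/2.

3/2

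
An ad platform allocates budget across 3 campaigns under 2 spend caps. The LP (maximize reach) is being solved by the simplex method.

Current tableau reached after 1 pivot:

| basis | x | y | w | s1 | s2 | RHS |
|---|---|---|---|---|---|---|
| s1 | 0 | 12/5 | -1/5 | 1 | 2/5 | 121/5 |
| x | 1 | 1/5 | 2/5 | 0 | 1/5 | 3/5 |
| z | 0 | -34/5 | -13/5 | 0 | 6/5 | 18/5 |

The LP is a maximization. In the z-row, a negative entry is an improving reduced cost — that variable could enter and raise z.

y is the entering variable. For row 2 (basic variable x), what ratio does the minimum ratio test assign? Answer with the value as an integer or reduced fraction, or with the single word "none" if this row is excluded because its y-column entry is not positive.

3

Ratio = RHS / (y entry) = (3/5) / (1/5) = 3.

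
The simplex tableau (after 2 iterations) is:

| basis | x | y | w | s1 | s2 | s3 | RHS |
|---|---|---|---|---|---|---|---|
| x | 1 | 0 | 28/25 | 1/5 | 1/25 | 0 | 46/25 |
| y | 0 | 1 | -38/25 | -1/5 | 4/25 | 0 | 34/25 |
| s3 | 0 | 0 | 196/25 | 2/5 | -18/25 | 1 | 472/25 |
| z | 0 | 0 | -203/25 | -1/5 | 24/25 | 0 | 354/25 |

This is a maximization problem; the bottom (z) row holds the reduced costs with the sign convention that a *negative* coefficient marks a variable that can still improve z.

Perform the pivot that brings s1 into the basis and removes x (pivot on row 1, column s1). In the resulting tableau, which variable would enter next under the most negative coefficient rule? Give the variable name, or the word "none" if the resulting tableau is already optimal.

w

Pivot element 1/5. New z-row = old z-row − (-1/5)·(row 1/(1/5)).
Updated z-row coefficients: x: 1, y: 0, w: -7, s1: 0, s2: 1, s3: 0.
The most negative is -7 in column w, so w would enter next.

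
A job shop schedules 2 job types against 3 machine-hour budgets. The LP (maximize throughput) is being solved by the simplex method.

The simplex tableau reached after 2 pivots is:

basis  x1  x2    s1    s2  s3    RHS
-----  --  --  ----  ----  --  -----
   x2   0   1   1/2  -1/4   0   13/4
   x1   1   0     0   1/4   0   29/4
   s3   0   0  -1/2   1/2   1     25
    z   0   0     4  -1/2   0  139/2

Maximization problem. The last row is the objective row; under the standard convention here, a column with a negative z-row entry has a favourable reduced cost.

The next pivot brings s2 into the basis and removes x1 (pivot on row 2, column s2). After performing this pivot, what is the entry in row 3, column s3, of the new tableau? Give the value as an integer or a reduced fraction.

Pivot element is row 2, column s2: 1/4.
Normalize row 2: new (row 2, s3) = 0/(1/4) = 0.
row 3 ← row 3 − (1/2)·(new row 2): 1 − (1/2)·0 = 1.

1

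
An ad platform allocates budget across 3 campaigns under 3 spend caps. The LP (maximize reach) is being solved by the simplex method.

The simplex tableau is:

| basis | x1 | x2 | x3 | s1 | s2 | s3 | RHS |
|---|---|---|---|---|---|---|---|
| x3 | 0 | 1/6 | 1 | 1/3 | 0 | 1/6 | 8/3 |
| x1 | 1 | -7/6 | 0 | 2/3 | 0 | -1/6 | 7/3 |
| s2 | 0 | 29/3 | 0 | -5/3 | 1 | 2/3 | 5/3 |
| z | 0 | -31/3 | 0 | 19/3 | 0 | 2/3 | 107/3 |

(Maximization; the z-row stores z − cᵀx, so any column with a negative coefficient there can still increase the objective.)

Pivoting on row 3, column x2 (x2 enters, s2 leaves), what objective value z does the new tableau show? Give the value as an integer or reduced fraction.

Minimum ratio for x2: (5/3)/(29/3) = 5/29.
z changes by −(z-row coeff of x2)·ratio = −(-31/3)·(5/29) = 155/87.
New z = 107/3 + (155/87) = 1086/29.

1086/29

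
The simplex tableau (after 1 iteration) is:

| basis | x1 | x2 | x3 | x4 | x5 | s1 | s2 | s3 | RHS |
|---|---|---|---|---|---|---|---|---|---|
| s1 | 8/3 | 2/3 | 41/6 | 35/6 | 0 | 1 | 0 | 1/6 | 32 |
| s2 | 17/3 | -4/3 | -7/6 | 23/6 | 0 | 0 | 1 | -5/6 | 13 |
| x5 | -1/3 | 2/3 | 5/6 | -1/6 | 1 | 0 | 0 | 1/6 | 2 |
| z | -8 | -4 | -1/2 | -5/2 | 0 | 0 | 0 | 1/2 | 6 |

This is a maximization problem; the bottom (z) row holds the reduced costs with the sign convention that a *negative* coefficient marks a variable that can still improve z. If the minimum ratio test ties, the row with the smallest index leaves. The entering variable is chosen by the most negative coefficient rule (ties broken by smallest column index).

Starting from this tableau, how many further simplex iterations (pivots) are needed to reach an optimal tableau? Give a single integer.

2

pivot: x1 in, s2 out → z = 414/17
pivot: x2 in, x5 out → z = 52
No improving column remains; optimal.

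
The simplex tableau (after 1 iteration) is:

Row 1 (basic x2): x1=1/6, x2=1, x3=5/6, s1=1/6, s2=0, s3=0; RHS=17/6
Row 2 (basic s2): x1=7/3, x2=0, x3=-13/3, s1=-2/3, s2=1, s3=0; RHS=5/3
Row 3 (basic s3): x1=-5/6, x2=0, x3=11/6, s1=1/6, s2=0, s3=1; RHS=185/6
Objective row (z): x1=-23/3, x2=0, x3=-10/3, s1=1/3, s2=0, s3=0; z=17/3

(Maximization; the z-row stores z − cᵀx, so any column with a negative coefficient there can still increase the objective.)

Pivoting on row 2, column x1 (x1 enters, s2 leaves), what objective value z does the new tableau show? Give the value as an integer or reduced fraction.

Minimum ratio for x1: (5/3)/(7/3) = 5/7.
z changes by −(z-row coeff of x1)·ratio = −(-23/3)·(5/7) = 115/21.
New z = 17/3 + (115/21) = 78/7.

78/7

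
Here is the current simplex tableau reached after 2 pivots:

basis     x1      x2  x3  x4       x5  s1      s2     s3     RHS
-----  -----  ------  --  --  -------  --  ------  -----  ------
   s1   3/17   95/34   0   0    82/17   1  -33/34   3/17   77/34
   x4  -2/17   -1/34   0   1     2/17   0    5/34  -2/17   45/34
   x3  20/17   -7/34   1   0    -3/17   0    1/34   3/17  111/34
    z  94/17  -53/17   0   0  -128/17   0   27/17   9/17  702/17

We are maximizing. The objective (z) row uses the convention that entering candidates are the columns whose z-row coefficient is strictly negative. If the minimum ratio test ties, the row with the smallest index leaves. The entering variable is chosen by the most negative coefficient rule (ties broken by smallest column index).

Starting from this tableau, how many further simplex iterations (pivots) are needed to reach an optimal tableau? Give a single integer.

pivot: x5 in, s1 out → z = 1838/41
No improving column remains; optimal.

1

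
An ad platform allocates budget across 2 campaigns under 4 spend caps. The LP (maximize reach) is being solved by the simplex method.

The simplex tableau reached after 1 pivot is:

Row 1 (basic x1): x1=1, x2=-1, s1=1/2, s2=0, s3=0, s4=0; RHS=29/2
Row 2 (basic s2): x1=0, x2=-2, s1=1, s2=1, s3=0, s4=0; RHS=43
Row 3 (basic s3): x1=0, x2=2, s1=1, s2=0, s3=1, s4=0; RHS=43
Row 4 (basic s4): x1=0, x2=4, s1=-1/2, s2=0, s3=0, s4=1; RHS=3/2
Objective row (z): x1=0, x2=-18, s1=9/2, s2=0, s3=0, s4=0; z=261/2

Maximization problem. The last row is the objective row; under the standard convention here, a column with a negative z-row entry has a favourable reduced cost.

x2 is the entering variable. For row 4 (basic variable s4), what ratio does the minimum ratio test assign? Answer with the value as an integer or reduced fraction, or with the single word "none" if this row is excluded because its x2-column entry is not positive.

Ratio = RHS / (x2 entry) = (3/2) / 4 = 3/8.

3/8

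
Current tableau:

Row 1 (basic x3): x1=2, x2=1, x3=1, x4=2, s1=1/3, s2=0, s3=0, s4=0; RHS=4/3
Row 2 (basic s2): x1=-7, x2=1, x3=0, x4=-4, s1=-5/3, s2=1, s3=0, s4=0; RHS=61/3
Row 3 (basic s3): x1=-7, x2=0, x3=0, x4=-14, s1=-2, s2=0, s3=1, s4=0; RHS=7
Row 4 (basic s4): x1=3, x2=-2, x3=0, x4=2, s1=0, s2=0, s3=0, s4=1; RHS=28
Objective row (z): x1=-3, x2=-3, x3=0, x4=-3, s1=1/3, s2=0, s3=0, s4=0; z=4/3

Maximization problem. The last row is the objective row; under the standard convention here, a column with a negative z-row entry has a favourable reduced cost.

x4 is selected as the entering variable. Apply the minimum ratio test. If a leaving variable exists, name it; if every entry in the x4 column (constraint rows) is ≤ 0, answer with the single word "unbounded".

Ratios: row 1 (x3): (4/3)/2 = 2/3; row 2 (s2): entry -4 ≤ 0, skip; row 3 (s3): entry -14 ≤ 0, skip; row 4 (s4): 28/2 = 14.
Minimum ratio is in the x3 row, so x3 leaves.

x3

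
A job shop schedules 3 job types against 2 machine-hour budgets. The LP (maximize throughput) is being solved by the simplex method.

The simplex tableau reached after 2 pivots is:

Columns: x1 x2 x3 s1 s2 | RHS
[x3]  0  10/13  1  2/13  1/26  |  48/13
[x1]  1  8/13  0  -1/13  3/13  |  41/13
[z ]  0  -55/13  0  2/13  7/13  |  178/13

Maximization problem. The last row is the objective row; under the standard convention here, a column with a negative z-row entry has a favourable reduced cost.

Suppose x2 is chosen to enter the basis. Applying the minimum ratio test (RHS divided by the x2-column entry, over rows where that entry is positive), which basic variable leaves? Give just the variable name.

x3

Ratios: row 1 (x3): (48/13)/(10/13) = 24/5; row 2 (x1): (41/13)/(8/13) = 41/8.
Minimum ratio 24/5 is in the x3 row, so x3 leaves.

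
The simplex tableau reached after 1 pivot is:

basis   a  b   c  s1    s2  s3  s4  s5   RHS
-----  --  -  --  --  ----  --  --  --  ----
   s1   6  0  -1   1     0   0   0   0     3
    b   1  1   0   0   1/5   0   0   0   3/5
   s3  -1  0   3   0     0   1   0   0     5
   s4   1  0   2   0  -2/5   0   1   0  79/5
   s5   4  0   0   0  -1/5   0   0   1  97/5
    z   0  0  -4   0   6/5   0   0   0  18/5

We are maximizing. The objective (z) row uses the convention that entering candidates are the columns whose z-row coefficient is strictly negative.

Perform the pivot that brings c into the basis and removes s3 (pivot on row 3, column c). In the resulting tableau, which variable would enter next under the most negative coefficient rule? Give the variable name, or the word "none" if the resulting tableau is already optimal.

Pivot element 3. New z-row = old z-row − (-4)·(row 3/3).
Updated z-row coefficients: a: -4/3, b: 0, c: 0, s1: 0, s2: 6/5, s3: 4/3, s4: 0, s5: 0.
The most negative is -4/3 in column a, so a would enter next.

a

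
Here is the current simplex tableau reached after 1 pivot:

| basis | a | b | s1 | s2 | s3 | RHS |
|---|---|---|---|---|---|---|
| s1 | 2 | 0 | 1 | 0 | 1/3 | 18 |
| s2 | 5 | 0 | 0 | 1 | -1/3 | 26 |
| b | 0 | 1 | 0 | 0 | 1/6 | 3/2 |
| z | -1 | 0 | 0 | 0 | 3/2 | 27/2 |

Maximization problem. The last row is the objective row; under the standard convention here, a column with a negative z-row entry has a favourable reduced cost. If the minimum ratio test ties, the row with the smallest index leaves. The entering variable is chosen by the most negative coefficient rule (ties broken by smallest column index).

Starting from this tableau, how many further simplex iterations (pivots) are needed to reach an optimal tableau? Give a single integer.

1

pivot: a in, s2 out → z = 187/10
No improving column remains; optimal.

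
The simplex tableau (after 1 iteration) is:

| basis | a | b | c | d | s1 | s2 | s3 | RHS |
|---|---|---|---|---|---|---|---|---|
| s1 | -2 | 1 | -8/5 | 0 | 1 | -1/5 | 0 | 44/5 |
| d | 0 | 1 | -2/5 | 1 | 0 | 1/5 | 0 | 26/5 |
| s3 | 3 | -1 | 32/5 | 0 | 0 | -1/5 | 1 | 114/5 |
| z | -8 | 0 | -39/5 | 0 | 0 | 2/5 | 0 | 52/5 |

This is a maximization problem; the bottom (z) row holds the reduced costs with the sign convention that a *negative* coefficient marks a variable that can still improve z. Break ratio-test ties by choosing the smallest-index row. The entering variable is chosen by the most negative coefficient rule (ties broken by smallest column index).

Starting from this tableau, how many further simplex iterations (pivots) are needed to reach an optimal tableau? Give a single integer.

2

pivot: a in, s3 out → z = 356/5
pivot: b in, d out → z = 1276/15
No improving column remains; optimal.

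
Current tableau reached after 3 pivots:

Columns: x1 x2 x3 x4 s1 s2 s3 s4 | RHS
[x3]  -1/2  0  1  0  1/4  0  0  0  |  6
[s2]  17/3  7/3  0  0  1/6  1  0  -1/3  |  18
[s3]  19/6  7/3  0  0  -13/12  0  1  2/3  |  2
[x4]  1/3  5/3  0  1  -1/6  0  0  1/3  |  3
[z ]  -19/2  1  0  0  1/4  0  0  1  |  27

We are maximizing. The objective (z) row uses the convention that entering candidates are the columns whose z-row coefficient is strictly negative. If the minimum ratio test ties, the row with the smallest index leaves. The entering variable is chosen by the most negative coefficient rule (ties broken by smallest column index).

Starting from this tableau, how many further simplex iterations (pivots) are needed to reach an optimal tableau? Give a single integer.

2

pivot: x1 in, s3 out → z = 33
pivot: s1 in, s2 out → z = 1071/20
No improving column remains; optimal.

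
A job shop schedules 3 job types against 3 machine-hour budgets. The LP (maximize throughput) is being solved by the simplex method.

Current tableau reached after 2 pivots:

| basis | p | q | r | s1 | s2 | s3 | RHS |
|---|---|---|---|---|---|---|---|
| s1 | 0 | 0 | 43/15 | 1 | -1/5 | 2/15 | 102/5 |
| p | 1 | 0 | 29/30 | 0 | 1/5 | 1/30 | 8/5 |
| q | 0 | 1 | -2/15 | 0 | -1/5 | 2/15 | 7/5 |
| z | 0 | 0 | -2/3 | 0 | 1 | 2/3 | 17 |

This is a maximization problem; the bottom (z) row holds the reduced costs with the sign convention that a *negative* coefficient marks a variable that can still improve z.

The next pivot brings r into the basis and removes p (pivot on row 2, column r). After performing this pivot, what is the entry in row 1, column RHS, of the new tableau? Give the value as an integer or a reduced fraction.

Pivot element is row 2, column r: 29/30.
Normalize row 2: new (row 2, RHS) = (8/5)/(29/30) = 48/29.
row 1 ← row 1 − (43/15)·(new row 2): 102/5 − (43/15)·(48/29) = 454/29.

454/29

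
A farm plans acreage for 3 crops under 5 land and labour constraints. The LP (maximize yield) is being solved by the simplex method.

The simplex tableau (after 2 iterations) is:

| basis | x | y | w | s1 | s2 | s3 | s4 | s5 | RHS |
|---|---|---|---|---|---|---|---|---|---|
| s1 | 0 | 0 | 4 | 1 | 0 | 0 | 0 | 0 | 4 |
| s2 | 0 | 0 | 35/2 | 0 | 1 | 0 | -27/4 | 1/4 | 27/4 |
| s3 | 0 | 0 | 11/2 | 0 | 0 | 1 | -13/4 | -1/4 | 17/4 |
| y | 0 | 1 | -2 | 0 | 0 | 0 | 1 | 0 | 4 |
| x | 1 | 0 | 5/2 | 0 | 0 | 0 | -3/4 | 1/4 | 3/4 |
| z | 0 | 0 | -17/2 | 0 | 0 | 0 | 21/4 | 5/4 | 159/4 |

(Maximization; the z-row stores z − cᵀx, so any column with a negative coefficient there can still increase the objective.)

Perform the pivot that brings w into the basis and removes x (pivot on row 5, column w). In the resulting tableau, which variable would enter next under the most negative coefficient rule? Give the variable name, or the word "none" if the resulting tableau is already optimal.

Pivot element 5/2. New z-row = old z-row − (-17/2)·(row 5/(5/2)).
Updated z-row coefficients: x: 17/5, y: 0, w: 0, s1: 0, s2: 0, s3: 0, s4: 27/10, s5: 21/10.
No coefficient is strictly negative; the tableau after this pivot is optimal.

none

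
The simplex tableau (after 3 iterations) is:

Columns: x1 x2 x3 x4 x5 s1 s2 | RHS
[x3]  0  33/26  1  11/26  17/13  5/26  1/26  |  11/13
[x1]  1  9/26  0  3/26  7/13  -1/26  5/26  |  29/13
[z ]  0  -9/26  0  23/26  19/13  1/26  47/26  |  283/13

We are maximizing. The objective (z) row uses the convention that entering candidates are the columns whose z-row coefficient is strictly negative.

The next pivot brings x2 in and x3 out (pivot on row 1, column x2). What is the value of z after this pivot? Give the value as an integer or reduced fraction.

22

Minimum ratio for x2: (11/13)/(33/26) = 2/3.
z changes by −(z-row coeff of x2)·ratio = −(-9/26)·(2/3) = 3/13.
New z = 283/13 + (3/13) = 22.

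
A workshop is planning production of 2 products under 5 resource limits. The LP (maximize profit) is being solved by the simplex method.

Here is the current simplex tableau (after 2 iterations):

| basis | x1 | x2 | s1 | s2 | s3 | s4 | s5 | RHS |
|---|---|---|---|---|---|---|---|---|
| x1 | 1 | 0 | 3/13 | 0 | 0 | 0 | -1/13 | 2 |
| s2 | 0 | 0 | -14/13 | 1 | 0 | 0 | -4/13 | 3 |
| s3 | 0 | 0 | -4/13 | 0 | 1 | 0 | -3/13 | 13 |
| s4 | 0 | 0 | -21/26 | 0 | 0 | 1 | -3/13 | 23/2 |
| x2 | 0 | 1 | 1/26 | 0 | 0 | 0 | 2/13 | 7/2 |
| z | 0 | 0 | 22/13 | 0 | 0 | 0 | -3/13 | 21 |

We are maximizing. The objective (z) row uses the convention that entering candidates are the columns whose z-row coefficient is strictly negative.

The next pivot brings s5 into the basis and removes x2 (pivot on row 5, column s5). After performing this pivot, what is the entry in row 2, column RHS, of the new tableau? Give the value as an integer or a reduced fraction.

Pivot element is row 5, column s5: 2/13.
Normalize row 5: new (row 5, RHS) = (7/2)/(2/13) = 91/4.
row 2 ← row 2 − (-4/13)·(new row 5): 3 − (-4/13)·(91/4) = 10.

10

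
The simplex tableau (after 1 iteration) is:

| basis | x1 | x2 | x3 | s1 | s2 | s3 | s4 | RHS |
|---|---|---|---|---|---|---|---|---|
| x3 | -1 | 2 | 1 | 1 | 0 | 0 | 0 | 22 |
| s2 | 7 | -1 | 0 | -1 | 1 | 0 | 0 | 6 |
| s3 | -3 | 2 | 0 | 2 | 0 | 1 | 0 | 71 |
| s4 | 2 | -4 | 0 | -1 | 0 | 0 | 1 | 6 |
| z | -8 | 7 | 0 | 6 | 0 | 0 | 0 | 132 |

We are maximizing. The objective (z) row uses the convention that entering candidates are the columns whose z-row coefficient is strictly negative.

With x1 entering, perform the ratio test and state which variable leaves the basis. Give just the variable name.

Ratios: row 1 (x3): entry -1 ≤ 0, skip; row 2 (s2): 6/7 = 6/7; row 3 (s3): entry -3 ≤ 0, skip; row 4 (s4): 6/2 = 3.
Minimum ratio 6/7 is in the s2 row, so s2 leaves.

s2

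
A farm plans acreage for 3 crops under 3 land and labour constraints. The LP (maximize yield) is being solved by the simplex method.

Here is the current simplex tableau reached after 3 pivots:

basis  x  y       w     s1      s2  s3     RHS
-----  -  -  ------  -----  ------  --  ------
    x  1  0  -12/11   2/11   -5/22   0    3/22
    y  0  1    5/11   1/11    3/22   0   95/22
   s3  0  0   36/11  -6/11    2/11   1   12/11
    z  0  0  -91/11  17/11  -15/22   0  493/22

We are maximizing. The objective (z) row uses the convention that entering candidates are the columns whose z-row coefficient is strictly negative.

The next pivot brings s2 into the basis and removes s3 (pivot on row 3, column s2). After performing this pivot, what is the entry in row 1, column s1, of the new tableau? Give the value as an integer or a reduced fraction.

Pivot element is row 3, column s2: 2/11.
Normalize row 3: new (row 3, s1) = (-6/11)/(2/11) = -3.
row 1 ← row 1 − (-5/22)·(new row 3): 2/11 − (-5/22)·(-3) = -1/2.

-1/2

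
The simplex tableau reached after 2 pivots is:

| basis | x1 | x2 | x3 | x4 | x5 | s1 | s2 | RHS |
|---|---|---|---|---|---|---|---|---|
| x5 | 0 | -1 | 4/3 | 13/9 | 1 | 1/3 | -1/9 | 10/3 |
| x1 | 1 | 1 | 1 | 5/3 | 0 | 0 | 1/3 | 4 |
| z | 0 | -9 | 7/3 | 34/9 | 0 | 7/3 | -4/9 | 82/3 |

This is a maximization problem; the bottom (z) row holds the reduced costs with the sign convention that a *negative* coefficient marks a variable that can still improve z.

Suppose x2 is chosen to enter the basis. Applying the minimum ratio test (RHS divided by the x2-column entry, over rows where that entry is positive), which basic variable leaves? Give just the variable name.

Ratios: row 1 (x5): entry -1 ≤ 0, skip; row 2 (x1): 4/1 = 4.
Minimum ratio 4 is in the x1 row, so x1 leaves.

x1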